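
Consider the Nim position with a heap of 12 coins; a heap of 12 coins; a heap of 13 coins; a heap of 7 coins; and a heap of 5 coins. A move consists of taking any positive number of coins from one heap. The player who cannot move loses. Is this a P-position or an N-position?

Nim-sum: 12 XOR 12 XOR 13 XOR 7 XOR 5 = 15.
The nim-sum is 15 ≠ 0, so this is an N-position: the player to move can win.

N-position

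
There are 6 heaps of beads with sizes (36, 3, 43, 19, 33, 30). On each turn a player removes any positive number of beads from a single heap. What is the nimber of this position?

Nim-sum: 36 XOR 3 XOR 43 XOR 19 XOR 33 XOR 30 = 32.

32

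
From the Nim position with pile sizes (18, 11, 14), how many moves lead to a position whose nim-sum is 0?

1

Nim-sum: 18 ⊕ 11 ⊕ 14 = 23.
The overall nim-sum is X = 23. A pile of size p has a winning move iff p XOR X < p (reduce it to p XOR X).
  18: 18 XOR 23 = 5 < 18 — winning move (to 5).
  11: 11 XOR 23 = 28 ≥ 11 — no move.
  14: 14 XOR 23 = 25 ≥ 14 — no move.
That gives 1 winning move.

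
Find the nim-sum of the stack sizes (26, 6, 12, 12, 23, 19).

Compute the nim-sum pairwise:
26 XOR 6 = 28
28 XOR 12 = 16
16 XOR 12 = 28
28 XOR 23 = 11
11 XOR 19 = 24

24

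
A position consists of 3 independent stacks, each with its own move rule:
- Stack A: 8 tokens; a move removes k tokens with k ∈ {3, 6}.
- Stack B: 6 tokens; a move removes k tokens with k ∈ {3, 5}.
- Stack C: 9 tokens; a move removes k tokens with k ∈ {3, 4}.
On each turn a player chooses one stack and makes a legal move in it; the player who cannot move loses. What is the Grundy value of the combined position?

0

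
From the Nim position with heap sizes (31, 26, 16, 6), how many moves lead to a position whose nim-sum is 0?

3

Write each in binary and XOR column by column:
  11111  (31)
  11010  (26)
  10000  (16)
  00110  (6)
  -----
  10011  (19)
The overall nim-sum is X = 19. A heap of size p has a winning move iff p XOR X < p (reduce it to p XOR X).
  31: 31 XOR 19 = 12 < 31 — winning move (to 12).
  26: 26 XOR 19 = 9 < 26 — winning move (to 9).
  16: 16 XOR 19 = 3 < 16 — winning move (to 3).
  6: 6 XOR 19 = 21 ≥ 6 — no move.
That gives 3 winning moves.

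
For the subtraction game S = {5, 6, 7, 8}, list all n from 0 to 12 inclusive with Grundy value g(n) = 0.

0, 1, 2, 3, 4

Compute g(0), g(1), … for moves {5, 6, 7, 8}:
g(0) = mex{} = 0
g(1) = mex{} = 0
g(2) = mex{} = 0
g(3) = mex{} = 0
g(4) = mex{} = 0
g(5) = mex{0} = 1
g(6) = mex{0} = 1
g(7) = mex{0} = 1
g(8) = mex{0} = 1
g(9) = mex{0} = 1
g(10) = mex{0,1} = 2
g(11) = mex{0,1} = 2
g(12) = mex{0,1} = 2
The P-positions (g = 0) in 0..12 are 0, 1, 2, 3, 4.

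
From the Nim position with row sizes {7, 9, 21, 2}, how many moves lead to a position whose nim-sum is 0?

Bitwise XOR of the heap sizes:
  00111  (7)
  01001  (9)
  10101  (21)
  00010  (2)
  -----
  11001  (25)
The overall nim-sum is X = 25. A row of size p has a winning move iff p XOR X < p (reduce it to p XOR X).
  7: 7 XOR 25 = 30 ≥ 7 — no move.
  9: 9 XOR 25 = 16 ≥ 9 — no move.
  21: 21 XOR 25 = 12 < 21 — winning move (to 12).
  2: 2 XOR 25 = 27 ≥ 2 — no move.
That gives 1 winning move.

1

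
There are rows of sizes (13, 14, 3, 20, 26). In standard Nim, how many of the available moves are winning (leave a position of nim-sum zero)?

Compute the nim-sum pairwise:
13 XOR 14 = 3
3 XOR 3 = 0
0 XOR 20 = 20
20 XOR 26 = 14
The overall nim-sum is X = 14. A row of size p has a winning move iff p XOR X < p (reduce it to p XOR X).
  13: 13 XOR 14 = 3 < 13 — winning move (to 3).
  14: 14 XOR 14 = 0 < 14 — winning move (to 0).
  3: 3 XOR 14 = 13 ≥ 3 — no move.
  20: 20 XOR 14 = 26 ≥ 20 — no move.
  26: 26 XOR 14 = 20 < 26 — winning move (to 20).
That gives 3 winning moves.

3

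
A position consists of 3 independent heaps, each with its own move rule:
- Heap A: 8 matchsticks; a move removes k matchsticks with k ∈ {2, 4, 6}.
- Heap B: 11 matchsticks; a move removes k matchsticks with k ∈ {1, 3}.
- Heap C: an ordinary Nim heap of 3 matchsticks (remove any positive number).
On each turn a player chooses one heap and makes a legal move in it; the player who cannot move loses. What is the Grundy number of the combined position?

Build the Grundy sequence for heap A with g(k) = mex{g(k−s) : s ∈ {2, 4, 6}, s ≤ k}:
k:     0  1  2  3  4  5  6  7  8
g(k):  0  0  1  1  2  2  3  3  0
So g(8) = 0.
Grundy values for heap B (subtraction set {1, 3}):
k:     0  1  2  3  4  5  6  7  8  9 10 11
g(k):  0  1  0  1  0  1  0  1  0  1  0  1
So g(11) = 1.
Heap C is a plain Nim heap of size 3, so its Grundy value is 3.
By the Sprague-Grundy theorem, the Grundy value of a sum of independent games is the XOR of the component values.
Combined value = 0 XOR 1 XOR 3 = 2.

2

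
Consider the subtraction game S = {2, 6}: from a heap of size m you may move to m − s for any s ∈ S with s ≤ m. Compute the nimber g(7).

Grundy values for subtraction set {2, 6}:
g(0) = mex{} = 0
g(1) = mex{} = 0
g(2) = mex{0} = 1
g(3) = mex{0} = 1
g(4) = mex{1} = 0
g(5) = mex{1} = 0
g(6) = mex{0} = 1
g(7) = mex{0} = 1
So g(7) = 1.

1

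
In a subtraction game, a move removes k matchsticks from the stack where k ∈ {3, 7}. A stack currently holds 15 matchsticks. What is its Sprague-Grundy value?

Compute g(0), g(1), … for moves {3, 7}:
k:     0  1  2  3  4  5  6  7  8  9 10 11 12 13 14 15
g(k):  0  0  0  1  1  1  0  2  2  1  0  0  0  1  1  1
So g(15) = 1.

1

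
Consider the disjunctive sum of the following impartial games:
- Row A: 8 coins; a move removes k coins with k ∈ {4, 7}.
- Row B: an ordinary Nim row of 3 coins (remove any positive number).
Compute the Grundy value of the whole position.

1

For row A, compute g(0), g(1), … with moves {4, 7}:
g(0) = mex{} = 0
g(1) = mex{} = 0
g(2) = mex{} = 0
g(3) = mex{} = 0
g(4) = mex{0} = 1
g(5) = mex{0} = 1
g(6) = mex{0} = 1
g(7) = mex{0} = 1
g(8) = mex{0,1} = 2
So g(8) = 2.
Row B is a plain Nim row of size 3, so its Grundy value is 3.
By the Sprague-Grundy theorem, the Grundy value of a sum of independent games is the XOR of the component values.
Combined value = 2 ⊕ 3 = 1.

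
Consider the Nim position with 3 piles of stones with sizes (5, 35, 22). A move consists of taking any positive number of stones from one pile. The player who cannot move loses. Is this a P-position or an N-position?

N-position

Nim-sum: 5 XOR 35 XOR 22 = 48.
The nim-sum is 48 ≠ 0, so this is an N-position: the player to move can win.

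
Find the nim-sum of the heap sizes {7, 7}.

0

Nim-sum: 7 XOR 7 = 0.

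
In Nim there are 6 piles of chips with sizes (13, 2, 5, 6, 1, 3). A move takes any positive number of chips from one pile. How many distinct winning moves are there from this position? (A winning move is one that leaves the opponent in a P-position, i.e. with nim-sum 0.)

1

Nim-sum: 13 XOR 2 XOR 5 XOR 6 XOR 1 XOR 3 = 14.
The overall nim-sum is X = 14. A pile of size p has a winning move iff p XOR X < p (reduce it to p XOR X).
  13: 13 XOR 14 = 3 < 13 — winning move (to 3).
  2: 2 XOR 14 = 12 ≥ 2 — no move.
  5: 5 XOR 14 = 11 ≥ 5 — no move.
  6: 6 XOR 14 = 8 ≥ 6 — no move.
  1: 1 XOR 14 = 15 ≥ 1 — no move.
  3: 3 XOR 14 = 13 ≥ 3 — no move.
That gives 1 winning move.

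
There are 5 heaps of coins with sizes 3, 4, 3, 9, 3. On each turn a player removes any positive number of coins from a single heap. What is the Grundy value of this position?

Compute the nim-sum pairwise:
3 XOR 4 = 7
7 XOR 3 = 4
4 XOR 9 = 13
13 XOR 3 = 14

14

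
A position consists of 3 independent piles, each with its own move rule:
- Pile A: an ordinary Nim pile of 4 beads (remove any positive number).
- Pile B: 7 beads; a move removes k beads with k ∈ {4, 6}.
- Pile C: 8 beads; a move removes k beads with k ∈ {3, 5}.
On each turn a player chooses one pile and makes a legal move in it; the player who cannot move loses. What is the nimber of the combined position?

Pile A is a plain Nim pile of size 4, so its Grundy value is 4.
Build the Grundy sequence for pile B with g(k) = mex{g(k−s) : s ∈ {4, 6}, s ≤ k}:
g(0) = mex{} = 0
g(1) = mex{} = 0
g(2) = mex{} = 0
g(3) = mex{} = 0
g(4) = mex{0} = 1
g(5) = mex{0} = 1
g(6) = mex{0} = 1
g(7) = mex{0} = 1
So g(7) = 1.
Build the Grundy sequence for pile C with g(k) = mex{g(k−s) : s ∈ {3, 5}, s ≤ k}:
k:     0  1  2  3  4  5  6  7  8
g(k):  0  0  0  1  1  1  2  2  0
So g(8) = 0.
By the Sprague-Grundy theorem, the Grundy value of a sum of independent games is the XOR of the component values.
Combined value = 4 XOR 1 XOR 0 = 5.

5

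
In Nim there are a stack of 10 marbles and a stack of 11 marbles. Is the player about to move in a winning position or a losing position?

Winning position

Write each in binary and XOR column by column:
  1010  (10)
  1011  (11)
  ----
  0001  (1)
The nim-sum is 1 ≠ 0, so this is an N-position: the player to move can win.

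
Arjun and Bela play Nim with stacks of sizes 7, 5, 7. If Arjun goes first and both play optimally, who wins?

In binary:
  111  (7)
  101  (5)
  111  (7)
  ---
  101  (5)
The nim-sum is 5 ≠ 0, so this is an N-position: the player to move can win; Arjun has a winning move.

Arjun wins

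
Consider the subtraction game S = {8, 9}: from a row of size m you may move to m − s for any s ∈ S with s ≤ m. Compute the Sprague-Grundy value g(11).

1

Compute g(0), g(1), … for moves {8, 9}:
g(0) = mex{} = 0
g(1) = mex{} = 0
g(2) = mex{} = 0
g(3) = mex{} = 0
g(4) = mex{} = 0
g(5) = mex{} = 0
g(6) = mex{} = 0
g(7) = mex{} = 0
g(8) = mex{0} = 1
g(9) = mex{0} = 1
g(10) = mex{0} = 1
g(11) = mex{0} = 1
So g(11) = 1.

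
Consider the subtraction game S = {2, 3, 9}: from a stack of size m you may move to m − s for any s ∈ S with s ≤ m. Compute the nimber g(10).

Compute g(0), g(1), … for moves {2, 3, 9}:
k:     0  1  2  3  4  5  6  7  8  9 10
g(k):  0  0  1  1  2  0  0  1  1  2  2
So g(10) = 2.

2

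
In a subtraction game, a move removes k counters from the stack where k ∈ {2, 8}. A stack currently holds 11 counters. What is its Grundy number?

Build the Grundy sequence with g(k) = mex{g(k−s) : s ∈ {2, 8}, s ≤ k}:
g(0) = mex{} = 0
g(1) = mex{} = 0
g(2) = mex{0} = 1
g(3) = mex{0} = 1
g(4) = mex{1} = 0
g(5) = mex{1} = 0
g(6) = mex{0} = 1
g(7) = mex{0} = 1
g(8) = mex{0,1} = 2
g(9) = mex{0,1} = 2
g(10) = mex{1,2} = 0
g(11) = mex{1,2} = 0
So g(11) = 0.

0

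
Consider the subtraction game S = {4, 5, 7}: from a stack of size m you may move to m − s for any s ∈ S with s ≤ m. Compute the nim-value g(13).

Grundy values for subtraction set {4, 5, 7}:
g(0) = mex{} = 0
g(1) = mex{} = 0
g(2) = mex{} = 0
g(3) = mex{} = 0
g(4) = mex{0} = 1
g(5) = mex{0} = 1
g(6) = mex{0} = 1
g(7) = mex{0} = 1
g(8) = mex{0,1} = 2
g(9) = mex{0,1} = 2
g(10) = mex{0,1} = 2
g(11) = mex{1} = 0
g(12) = mex{1,2} = 0
g(13) = mex{1,2} = 0
So g(13) = 0.

0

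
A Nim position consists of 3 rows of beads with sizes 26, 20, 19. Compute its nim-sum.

29

Nim-sum: 26 ^ 20 ^ 19 = 29.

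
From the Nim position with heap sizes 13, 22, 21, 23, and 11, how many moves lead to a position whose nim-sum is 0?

3

Bitwise XOR of the heap sizes:
  01101  (13)
  10110  (22)
  10101  (21)
  10111  (23)
  01011  (11)
  -----
  10010  (18)
The overall nim-sum is X = 18. A heap of size p has a winning move iff p XOR X < p (reduce it to p XOR X).
  13: 13 XOR 18 = 31 ≥ 13 — no move.
  22: 22 XOR 18 = 4 < 22 — winning move (to 4).
  21: 21 XOR 18 = 7 < 21 — winning move (to 7).
  23: 23 XOR 18 = 5 < 23 — winning move (to 5).
  11: 11 XOR 18 = 25 ≥ 11 — no move.
That gives 3 winning moves.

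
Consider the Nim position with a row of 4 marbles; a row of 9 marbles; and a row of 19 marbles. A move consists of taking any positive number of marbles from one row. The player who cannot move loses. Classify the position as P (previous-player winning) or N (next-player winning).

N-position

Compute the nim-sum pairwise:
4 ^ 9 = 13
13 ^ 19 = 30
The nim-sum is 30 ≠ 0, so this is an N-position: the player to move can win.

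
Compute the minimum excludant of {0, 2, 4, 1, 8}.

3

The values 0, 1, 2 are all present; 3 is the first non-negative integer missing from the set.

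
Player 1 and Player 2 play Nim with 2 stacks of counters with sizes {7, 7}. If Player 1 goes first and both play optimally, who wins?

Compute the nim-sum pairwise:
7 ⊕ 7 = 0
The nim-sum is 0, so this is a P-position: the player to move is in a losing position under optimal play; Player 1 is about to move from it and so loses — Player 2 wins.

Player 2 wins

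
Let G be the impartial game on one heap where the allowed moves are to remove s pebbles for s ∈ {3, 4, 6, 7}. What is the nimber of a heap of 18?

Compute g(0), g(1), … for moves {3, 4, 6, 7}:
k:     0  1  2  3  4  5  6  7  8  9 10 11 12 13 14 15 16 17 18
g(k):  0  0  0  1  1  1  2  2  2  3  0  0  0  1  1  1  2  2  2
So g(18) = 2.

2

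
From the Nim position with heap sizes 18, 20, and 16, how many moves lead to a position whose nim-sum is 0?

3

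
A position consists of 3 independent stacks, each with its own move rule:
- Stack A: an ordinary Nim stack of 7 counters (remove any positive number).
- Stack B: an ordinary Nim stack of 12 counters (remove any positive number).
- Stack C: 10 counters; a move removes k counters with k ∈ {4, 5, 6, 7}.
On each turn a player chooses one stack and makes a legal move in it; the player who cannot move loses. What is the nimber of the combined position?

9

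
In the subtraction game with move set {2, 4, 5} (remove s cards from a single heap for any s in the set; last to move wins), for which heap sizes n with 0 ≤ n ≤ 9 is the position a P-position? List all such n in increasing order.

0, 1, 7, 8

Build the Grundy sequence with g(k) = mex{g(k−s) : s ∈ {2, 4, 5}, s ≤ k}:
k:     0  1  2  3  4  5  6  7  8  9
g(k):  0  0  1  1  2  2  3  0  0  1
The P-positions (g = 0) in 0..9 are 0, 1, 7, 8.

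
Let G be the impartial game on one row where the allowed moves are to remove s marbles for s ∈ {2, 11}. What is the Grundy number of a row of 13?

0

Build the Grundy sequence with g(k) = mex{g(k−s) : s ∈ {2, 11}, s ≤ k}:
k:     0  1  2  3  4  5  6  7  8  9 10 11 12 13
g(k):  0  0  1  1  0  0  1  1  0  0  1  1  2  0
So g(13) = 0.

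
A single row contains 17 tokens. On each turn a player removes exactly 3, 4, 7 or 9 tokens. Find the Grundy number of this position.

Grundy values for subtraction set {3, 4, 7, 9}:
k:     0  1  2  3  4  5  6  7  8  9 10 11 12 13 14 15 16 17
g(k):  0  0  0  1  1  1  2  2  2  3  3  3  0  0  0  1  1  1
So g(17) = 1.

1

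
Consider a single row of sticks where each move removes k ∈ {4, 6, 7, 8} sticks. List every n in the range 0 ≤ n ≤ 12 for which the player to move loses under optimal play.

0, 1, 2, 3, 12

Build the Grundy sequence with g(k) = mex{g(k−s) : s ∈ {4, 6, 7, 8}, s ≤ k}:
g(0) = mex{} = 0
g(1) = mex{} = 0
g(2) = mex{} = 0
g(3) = mex{} = 0
g(4) = mex{0} = 1
g(5) = mex{0} = 1
g(6) = mex{0} = 1
g(7) = mex{0} = 1
g(8) = mex{0,1} = 2
g(9) = mex{0,1} = 2
g(10) = mex{0,1} = 2
g(11) = mex{0,1} = 2
g(12) = mex{1,2} = 0
The P-positions (g = 0) in 0..12 are 0, 1, 2, 3, 12.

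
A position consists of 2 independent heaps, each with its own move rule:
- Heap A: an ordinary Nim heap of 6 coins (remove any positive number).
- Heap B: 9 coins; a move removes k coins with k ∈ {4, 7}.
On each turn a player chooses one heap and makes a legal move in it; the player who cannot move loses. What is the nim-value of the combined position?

Heap A is a plain Nim heap of size 6, so its Grundy value is 6.
For heap B, compute g(0), g(1), … with moves {4, 7}:
k:     0  1  2  3  4  5  6  7  8  9
g(k):  0  0  0  0  1  1  1  1  2  2
So g(9) = 2.
The value of a disjunctive sum is the nim-sum of the parts.
Combined value = 6 ⊕ 2 = 4.

4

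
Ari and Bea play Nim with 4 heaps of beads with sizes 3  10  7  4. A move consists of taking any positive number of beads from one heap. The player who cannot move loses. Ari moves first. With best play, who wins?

Ari wins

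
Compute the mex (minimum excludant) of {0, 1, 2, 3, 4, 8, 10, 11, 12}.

The values 0, 1, 2, 3, 4 are all present; 5 is the first non-negative integer missing from the set.

5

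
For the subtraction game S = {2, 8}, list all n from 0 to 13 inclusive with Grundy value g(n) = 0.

0, 1, 4, 5, 10, 11

Build the Grundy sequence with g(k) = mex{g(k−s) : s ∈ {2, 8}, s ≤ k}:
k:     0  1  2  3  4  5  6  7  8  9 10 11 12 13
g(k):  0  0  1  1  0  0  1  1  2  2  0  0  1  1
The P-positions (g = 0) in 0..13 are 0, 1, 4, 5, 10, 11.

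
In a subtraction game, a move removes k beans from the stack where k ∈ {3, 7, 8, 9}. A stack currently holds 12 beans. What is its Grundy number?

0

Compute g(0), g(1), … for moves {3, 7, 8, 9}:
k:     0  1  2  3  4  5  6  7  8  9 10 11 12
g(k):  0  0  0  1  1  1  0  2  2  1  3  3  0
So g(12) = 0.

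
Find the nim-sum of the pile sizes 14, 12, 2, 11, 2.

Nim-sum: 14 XOR 12 XOR 2 XOR 11 XOR 2 = 9.

9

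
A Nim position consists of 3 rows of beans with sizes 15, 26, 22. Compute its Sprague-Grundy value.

3

Compute the nim-sum pairwise:
15 ⊕ 26 = 21
21 ⊕ 22 = 3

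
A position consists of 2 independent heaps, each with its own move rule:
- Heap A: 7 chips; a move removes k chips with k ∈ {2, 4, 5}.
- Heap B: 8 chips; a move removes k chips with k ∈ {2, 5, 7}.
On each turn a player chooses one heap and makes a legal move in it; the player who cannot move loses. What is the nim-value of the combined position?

2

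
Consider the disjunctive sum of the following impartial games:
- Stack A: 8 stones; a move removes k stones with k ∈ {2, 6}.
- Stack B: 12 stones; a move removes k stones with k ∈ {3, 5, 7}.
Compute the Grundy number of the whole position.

0

Build the Grundy sequence for stack A with g(k) = mex{g(k−s) : s ∈ {2, 6}, s ≤ k}:
k:     0  1  2  3  4  5  6  7  8
g(k):  0  0  1  1  0  0  1  1  0
So g(8) = 0.
For stack B, compute g(0), g(1), … with moves {3, 5, 7}:
g(0) = mex{} = 0
g(1) = mex{} = 0
g(2) = mex{} = 0
g(3) = mex{0} = 1
g(4) = mex{0} = 1
g(5) = mex{0} = 1
g(6) = mex{0,1} = 2
g(7) = mex{0,1} = 2
g(8) = mex{0,1} = 2
g(9) = mex{0,1,2} = 3
g(10) = mex{1,2} = 0
g(11) = mex{1,2} = 0
g(12) = mex{1,2,3} = 0
So g(12) = 0.
The value of a disjunctive sum is the nim-sum of the parts.
Combined value = 0 ⊕ 0 = 0.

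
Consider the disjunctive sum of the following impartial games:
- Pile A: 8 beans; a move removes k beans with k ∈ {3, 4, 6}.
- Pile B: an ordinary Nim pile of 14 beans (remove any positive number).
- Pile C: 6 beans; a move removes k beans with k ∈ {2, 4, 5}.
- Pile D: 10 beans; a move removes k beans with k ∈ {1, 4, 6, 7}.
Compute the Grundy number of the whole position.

Grundy values for pile A (subtraction set {3, 4, 6}):
g(0) = mex{} = 0
g(1) = mex{} = 0
g(2) = mex{} = 0
g(3) = mex{0} = 1
g(4) = mex{0} = 1
g(5) = mex{0} = 1
g(6) = mex{0,1} = 2
g(7) = mex{0,1} = 2
g(8) = mex{0,1} = 2
So g(8) = 2.
Pile B is a plain Nim pile of size 14, so its Grundy value is 14.
For pile C, compute g(0), g(1), … with moves {2, 4, 5}:
k:     0  1  2  3  4  5  6
g(k):  0  0  1  1  2  2  3
So g(6) = 3.
For pile D, compute g(0), g(1), … with moves {1, 4, 6, 7}:
g(0) = mex{} = 0
g(1) = mex{0} = 1
g(2) = mex{1} = 0
g(3) = mex{0} = 1
g(4) = mex{0,1} = 2
g(5) = mex{1,2} = 0
g(6) = mex{0} = 1
g(7) = mex{0,1} = 2
g(8) = mex{0,1,2} = 3
g(9) = mex{0,1,3} = 2
g(10) = mex{1,2} = 0
So g(10) = 0.
By the Sprague-Grundy theorem, the Grundy value of a sum of independent games is the XOR of the component values.
Combined value = 2 ⊕ 14 ⊕ 3 ⊕ 0 = 15.

15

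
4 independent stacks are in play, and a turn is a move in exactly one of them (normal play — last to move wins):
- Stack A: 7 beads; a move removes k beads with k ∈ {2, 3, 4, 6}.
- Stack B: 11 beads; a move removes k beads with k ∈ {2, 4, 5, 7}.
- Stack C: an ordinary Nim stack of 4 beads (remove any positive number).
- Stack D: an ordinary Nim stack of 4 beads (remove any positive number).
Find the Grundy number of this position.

2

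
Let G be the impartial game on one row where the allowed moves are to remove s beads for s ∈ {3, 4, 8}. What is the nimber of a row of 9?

3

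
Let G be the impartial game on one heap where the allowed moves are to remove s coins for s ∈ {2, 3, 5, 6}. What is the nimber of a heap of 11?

1

Build the Grundy sequence with g(k) = mex{g(k−s) : s ∈ {2, 3, 5, 6}, s ≤ k}:
g(0) = mex{} = 0
g(1) = mex{} = 0
g(2) = mex{0} = 1
g(3) = mex{0} = 1
g(4) = mex{0,1} = 2
g(5) = mex{0,1} = 2
g(6) = mex{0,1,2} = 3
g(7) = mex{0,1,2} = 3
g(8) = mex{1,2,3} = 0
g(9) = mex{1,2,3} = 0
g(10) = mex{0,2,3} = 1
g(11) = mex{0,2,3} = 1
So g(11) = 1.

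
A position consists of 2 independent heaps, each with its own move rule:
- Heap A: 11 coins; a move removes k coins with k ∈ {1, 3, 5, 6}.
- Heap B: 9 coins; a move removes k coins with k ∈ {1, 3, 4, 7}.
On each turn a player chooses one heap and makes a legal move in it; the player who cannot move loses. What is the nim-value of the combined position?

1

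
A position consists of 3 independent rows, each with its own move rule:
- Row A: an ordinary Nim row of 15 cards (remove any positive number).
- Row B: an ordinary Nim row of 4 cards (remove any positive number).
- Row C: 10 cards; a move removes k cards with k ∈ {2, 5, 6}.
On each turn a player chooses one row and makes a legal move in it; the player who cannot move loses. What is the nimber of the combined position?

Row A is a plain Nim row of size 15, so its Grundy value is 15.
Row B is a plain Nim row of size 4, so its Grundy value is 4.
Build the Grundy sequence for row C with g(k) = mex{g(k−s) : s ∈ {2, 5, 6}, s ≤ k}:
k:     0  1  2  3  4  5  6  7  8  9 10
g(k):  0  0  1  1  0  2  1  3  0  2  1
So g(10) = 1.
By the Sprague-Grundy theorem, the Grundy value of a sum of independent games is the XOR of the component values.
Combined value = 15 ⊕ 4 ⊕ 1 = 10.

10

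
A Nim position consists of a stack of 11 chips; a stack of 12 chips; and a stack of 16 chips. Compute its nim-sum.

Write each in binary and XOR column by column:
  01011  (11)
  01100  (12)
  10000  (16)
  -----
  10111  (23)

23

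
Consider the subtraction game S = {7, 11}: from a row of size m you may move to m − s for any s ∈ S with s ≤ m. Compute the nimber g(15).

Build the Grundy sequence with g(k) = mex{g(k−s) : s ∈ {7, 11}, s ≤ k}:
k:     0  1  2  3  4  5  6  7  8  9 10 11 12 13 14 15
g(k):  0  0  0  0  0  0  0  1  1  1  1  1  1  1  2  2
So g(15) = 2.

2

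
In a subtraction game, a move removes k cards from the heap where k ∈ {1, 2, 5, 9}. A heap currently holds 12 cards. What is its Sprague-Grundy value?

Build the Grundy sequence with g(k) = mex{g(k−s) : s ∈ {1, 2, 5, 9}, s ≤ k}:
g(0) = mex{} = 0
g(1) = mex{0} = 1
g(2) = mex{0,1} = 2
g(3) = mex{1,2} = 0
g(4) = mex{0,2} = 1
g(5) = mex{0,1} = 2
g(6) = mex{1,2} = 0
g(7) = mex{0,2} = 1
g(8) = mex{0,1} = 2
g(9) = mex{0,1,2} = 3
g(10) = mex{1,2,3} = 0
g(11) = mex{0,2,3} = 1
g(12) = mex{0,1} = 2
So g(12) = 2.

2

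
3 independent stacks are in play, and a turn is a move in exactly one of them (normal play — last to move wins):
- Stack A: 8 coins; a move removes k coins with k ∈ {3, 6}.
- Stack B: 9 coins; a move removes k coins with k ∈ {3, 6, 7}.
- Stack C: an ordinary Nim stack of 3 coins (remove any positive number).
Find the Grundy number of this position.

2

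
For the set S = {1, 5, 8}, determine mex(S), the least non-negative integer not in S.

0 is not in the set, so the mex is 0.

0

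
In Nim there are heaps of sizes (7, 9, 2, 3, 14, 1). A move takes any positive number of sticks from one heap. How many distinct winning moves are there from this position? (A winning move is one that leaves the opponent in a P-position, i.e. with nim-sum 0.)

0

Nim-sum: 7 ^ 9 ^ 2 ^ 3 ^ 14 ^ 1 = 0.
The nim-sum is already 0, so every move leaves a nonzero nim-sum — there are no winning moves.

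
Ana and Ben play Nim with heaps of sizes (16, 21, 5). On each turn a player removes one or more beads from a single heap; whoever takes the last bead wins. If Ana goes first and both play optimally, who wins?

Nim-sum: 16 ^ 21 ^ 5 = 0.
The nim-sum is 0, so this is a P-position: the player to move is in a losing position under optimal play; Ana is about to move from it and so loses — Ben wins.

Ben wins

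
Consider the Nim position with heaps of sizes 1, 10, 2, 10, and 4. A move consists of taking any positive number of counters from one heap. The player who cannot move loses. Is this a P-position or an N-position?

N-position

Nim-sum: 1 ^ 10 ^ 2 ^ 10 ^ 4 = 7.
The nim-sum is 7 ≠ 0, so this is an N-position: the player to move can win.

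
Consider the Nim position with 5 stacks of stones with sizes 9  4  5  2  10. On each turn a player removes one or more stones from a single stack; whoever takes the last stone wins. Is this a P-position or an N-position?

Nim-sum: 9 ^ 4 ^ 5 ^ 2 ^ 10 = 0.
The nim-sum is 0, so this is a P-position: the player to move is in a losing position under optimal play.

P-position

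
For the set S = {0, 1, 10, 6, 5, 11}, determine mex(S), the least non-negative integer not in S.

2

The values 0, 1 are all present; 2 is the first non-negative integer missing from the set.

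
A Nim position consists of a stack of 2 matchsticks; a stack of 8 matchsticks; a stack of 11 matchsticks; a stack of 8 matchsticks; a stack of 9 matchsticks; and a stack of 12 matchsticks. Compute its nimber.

12

Write each in binary and XOR column by column:
  0010  (2)
  1000  (8)
  1011  (11)
  1000  (8)
  1001  (9)
  1100  (12)
  ----
  1100  (12)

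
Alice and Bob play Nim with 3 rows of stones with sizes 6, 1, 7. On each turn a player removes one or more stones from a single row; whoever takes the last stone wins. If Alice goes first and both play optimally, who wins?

Bob wins

Write each in binary and XOR column by column:
  110  (6)
  001  (1)
  111  (7)
  ---
  000  (0)
The nim-sum is 0, so this is a P-position: the player to move is in a losing position under optimal play; Alice is about to move from it and so loses — Bob wins.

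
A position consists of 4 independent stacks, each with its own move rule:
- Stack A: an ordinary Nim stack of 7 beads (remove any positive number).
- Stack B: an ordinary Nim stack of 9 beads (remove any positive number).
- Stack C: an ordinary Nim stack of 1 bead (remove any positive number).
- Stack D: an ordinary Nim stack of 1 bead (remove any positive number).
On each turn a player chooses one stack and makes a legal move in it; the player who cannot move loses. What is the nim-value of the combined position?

14

Stack A is a plain Nim stack of size 7, so its Grundy value is 7.
Stack B is a plain Nim stack of size 9, so its Grundy value is 9.
Stack C is a plain Nim stack of size 1, so its Grundy value is 1.
Stack D is a plain Nim stack of size 1, so its Grundy value is 1.
The value of a disjunctive sum is the nim-sum of the parts.
Combined value = 7 XOR 9 XOR 1 XOR 1 = 14.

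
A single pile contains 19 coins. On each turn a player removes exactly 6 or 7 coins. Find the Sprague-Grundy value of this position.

Compute g(0), g(1), … for moves {6, 7}:
k:     0  1  2  3  4  5  6  7  8  9 10 11 12 13 14 15 16 17 18 19
g(k):  0  0  0  0  0  0  1  1  1  1  1  1  2  0  0  0  0  0  0  1
So g(19) = 1.

1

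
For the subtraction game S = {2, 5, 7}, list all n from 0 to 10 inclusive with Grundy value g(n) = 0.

0, 1, 4, 10

Compute g(0), g(1), … for moves {2, 5, 7}:
g(0) = mex{} = 0
g(1) = mex{} = 0
g(2) = mex{0} = 1
g(3) = mex{0} = 1
g(4) = mex{1} = 0
g(5) = mex{0,1} = 2
g(6) = mex{0} = 1
g(7) = mex{0,1,2} = 3
g(8) = mex{0,1} = 2
g(9) = mex{0,1,3} = 2
g(10) = mex{1,2} = 0
The P-positions (g = 0) in 0..10 are 0, 1, 4, 10.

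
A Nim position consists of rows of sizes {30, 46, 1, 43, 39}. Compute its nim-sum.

61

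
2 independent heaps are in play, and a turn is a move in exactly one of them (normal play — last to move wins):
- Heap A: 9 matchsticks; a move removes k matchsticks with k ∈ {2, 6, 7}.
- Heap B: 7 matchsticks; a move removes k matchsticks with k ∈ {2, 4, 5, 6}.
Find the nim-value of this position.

3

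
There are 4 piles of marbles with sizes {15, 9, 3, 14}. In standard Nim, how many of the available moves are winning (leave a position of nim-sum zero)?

3

In binary:
  1111  (15)
  1001  (9)
  0011  (3)
  1110  (14)
  ----
  1011  (11)
The overall nim-sum is X = 11. A pile of size p has a winning move iff p XOR X < p (reduce it to p XOR X).
  15: 15 XOR 11 = 4 < 15 — winning move (to 4).
  9: 9 XOR 11 = 2 < 9 — winning move (to 2).
  3: 3 XOR 11 = 8 ≥ 3 — no move.
  14: 14 XOR 11 = 5 < 14 — winning move (to 5).
That gives 3 winning moves.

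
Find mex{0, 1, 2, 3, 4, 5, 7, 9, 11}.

The values 0, 1, 2, 3, 4, 5 are all present; 6 is the first non-negative integer missing from the set.

6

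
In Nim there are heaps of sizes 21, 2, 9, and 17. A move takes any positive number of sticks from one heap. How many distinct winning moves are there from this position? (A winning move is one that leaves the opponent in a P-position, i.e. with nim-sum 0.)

Compute the nim-sum pairwise:
21 ^ 2 = 23
23 ^ 9 = 30
30 ^ 17 = 15
The overall nim-sum is X = 15. A heap of size p has a winning move iff p XOR X < p (reduce it to p XOR X).
  21: 21 XOR 15 = 26 ≥ 21 — no move.
  2: 2 XOR 15 = 13 ≥ 2 — no move.
  9: 9 XOR 15 = 6 < 9 — winning move (to 6).
  17: 17 XOR 15 = 30 ≥ 17 — no move.
That gives 1 winning move.

1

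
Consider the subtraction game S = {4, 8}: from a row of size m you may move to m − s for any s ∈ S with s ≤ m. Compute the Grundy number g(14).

0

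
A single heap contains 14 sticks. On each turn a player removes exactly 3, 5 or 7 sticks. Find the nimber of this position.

1

Grundy values for subtraction set {3, 5, 7}:
k:     0  1  2  3  4  5  6  7  8  9 10 11 12 13 14
g(k):  0  0  0  1  1  1  2  2  2  3  0  0  0  1  1
So g(14) = 1.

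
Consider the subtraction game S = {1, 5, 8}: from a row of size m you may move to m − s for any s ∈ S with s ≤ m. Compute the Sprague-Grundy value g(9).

Build the Grundy sequence with g(k) = mex{g(k−s) : s ∈ {1, 5, 8}, s ≤ k}:
g(0) = mex{} = 0
g(1) = mex{0} = 1
g(2) = mex{1} = 0
g(3) = mex{0} = 1
g(4) = mex{1} = 0
g(5) = mex{0} = 1
g(6) = mex{1} = 0
g(7) = mex{0} = 1
g(8) = mex{0,1} = 2
g(9) = mex{0,1,2} = 3
So g(9) = 3.

3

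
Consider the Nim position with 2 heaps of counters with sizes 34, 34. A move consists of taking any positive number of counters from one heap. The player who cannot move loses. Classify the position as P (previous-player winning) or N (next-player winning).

Bitwise XOR of the heap sizes:
  100010  (34)
  100010  (34)
  ------
  000000  (0)
The nim-sum is 0, so this is a P-position: the player to move is in a losing position under optimal play.

P-position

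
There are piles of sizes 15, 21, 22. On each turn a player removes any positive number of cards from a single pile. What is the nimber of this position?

12

Compute the nim-sum pairwise:
15 ^ 21 = 26
26 ^ 22 = 12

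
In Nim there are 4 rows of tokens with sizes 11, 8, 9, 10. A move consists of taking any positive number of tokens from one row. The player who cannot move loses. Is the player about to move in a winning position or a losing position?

Nim-sum: 11 ⊕ 8 ⊕ 9 ⊕ 10 = 0.
The nim-sum is 0, so this is a P-position: the player to move is in a losing position under optimal play.

Losing position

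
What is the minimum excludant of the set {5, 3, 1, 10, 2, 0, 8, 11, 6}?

4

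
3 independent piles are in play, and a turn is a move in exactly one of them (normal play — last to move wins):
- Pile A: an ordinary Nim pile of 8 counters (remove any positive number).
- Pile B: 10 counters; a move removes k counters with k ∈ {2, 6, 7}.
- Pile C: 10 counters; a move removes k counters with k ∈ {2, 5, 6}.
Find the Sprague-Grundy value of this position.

10

Pile A is a plain Nim pile of size 8, so its Grundy value is 8.
For pile B, compute g(0), g(1), … with moves {2, 6, 7}:
g(0) = mex{} = 0
g(1) = mex{} = 0
g(2) = mex{0} = 1
g(3) = mex{0} = 1
g(4) = mex{1} = 0
g(5) = mex{1} = 0
g(6) = mex{0} = 1
g(7) = mex{0} = 1
g(8) = mex{0,1} = 2
g(9) = mex{1} = 0
g(10) = mex{0,1,2} = 3
So g(10) = 3.
Build the Grundy sequence for pile C with g(k) = mex{g(k−s) : s ∈ {2, 5, 6}, s ≤ k}:
g(0) = mex{} = 0
g(1) = mex{} = 0
g(2) = mex{0} = 1
g(3) = mex{0} = 1
g(4) = mex{1} = 0
g(5) = mex{0,1} = 2
g(6) = mex{0} = 1
g(7) = mex{0,1,2} = 3
g(8) = mex{1} = 0
g(9) = mex{0,1,3} = 2
g(10) = mex{0,2} = 1
So g(10) = 1.
By the Sprague-Grundy theorem, the Grundy value of a sum of independent games is the XOR of the component values.
Combined value = 8 XOR 3 XOR 1 = 10.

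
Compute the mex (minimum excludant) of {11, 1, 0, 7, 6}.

2

The values 0, 1 are all present; 2 is the first non-negative integer missing from the set.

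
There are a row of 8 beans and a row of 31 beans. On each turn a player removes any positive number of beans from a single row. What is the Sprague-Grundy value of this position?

23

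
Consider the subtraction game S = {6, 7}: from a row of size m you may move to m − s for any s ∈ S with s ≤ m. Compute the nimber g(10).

Compute g(0), g(1), … for moves {6, 7}:
g(0) = mex{} = 0
g(1) = mex{} = 0
g(2) = mex{} = 0
g(3) = mex{} = 0
g(4) = mex{} = 0
g(5) = mex{} = 0
g(6) = mex{0} = 1
g(7) = mex{0} = 1
g(8) = mex{0} = 1
g(9) = mex{0} = 1
g(10) = mex{0} = 1
So g(10) = 1.

1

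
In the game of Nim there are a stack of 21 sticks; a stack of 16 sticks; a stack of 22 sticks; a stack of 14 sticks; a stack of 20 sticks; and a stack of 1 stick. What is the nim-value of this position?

8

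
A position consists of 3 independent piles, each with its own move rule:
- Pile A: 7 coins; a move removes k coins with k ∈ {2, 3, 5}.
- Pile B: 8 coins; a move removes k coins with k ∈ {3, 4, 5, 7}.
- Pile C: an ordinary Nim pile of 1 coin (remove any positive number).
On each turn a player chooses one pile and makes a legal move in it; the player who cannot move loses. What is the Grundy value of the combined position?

Grundy values for pile A (subtraction set {2, 3, 5}):
g(0) = mex{} = 0
g(1) = mex{} = 0
g(2) = mex{0} = 1
g(3) = mex{0} = 1
g(4) = mex{0,1} = 2
g(5) = mex{0,1} = 2
g(6) = mex{0,1,2} = 3
g(7) = mex{1,2} = 0
So g(7) = 0.
Build the Grundy sequence for pile B with g(k) = mex{g(k−s) : s ∈ {3, 4, 5, 7}, s ≤ k}:
k:     0  1  2  3  4  5  6  7  8
g(k):  0  0  0  1  1  1  2  2  2
So g(8) = 2.
Pile C is a plain Nim pile of size 1, so its Grundy value is 1.
The value of a disjunctive sum is the nim-sum of the parts.
Combined value = 0 XOR 2 XOR 1 = 3.

3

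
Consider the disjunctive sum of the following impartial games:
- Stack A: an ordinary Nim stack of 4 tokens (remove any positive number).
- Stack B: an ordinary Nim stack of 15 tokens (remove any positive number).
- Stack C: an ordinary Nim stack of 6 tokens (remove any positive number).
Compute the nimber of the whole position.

13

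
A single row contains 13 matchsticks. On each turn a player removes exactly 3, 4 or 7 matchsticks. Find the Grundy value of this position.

Compute g(0), g(1), … for moves {3, 4, 7}:
k:     0  1  2  3  4  5  6  7  8  9 10 11 12 13
g(k):  0  0  0  1  1  1  2  2  2  3  0  0  0  1
So g(13) = 1.

1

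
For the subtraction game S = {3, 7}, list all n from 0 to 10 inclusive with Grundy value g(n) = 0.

0, 1, 2, 6, 10

Build the Grundy sequence with g(k) = mex{g(k−s) : s ∈ {3, 7}, s ≤ k}:
g(0) = mex{} = 0
g(1) = mex{} = 0
g(2) = mex{} = 0
g(3) = mex{0} = 1
g(4) = mex{0} = 1
g(5) = mex{0} = 1
g(6) = mex{1} = 0
g(7) = mex{0,1} = 2
g(8) = mex{0,1} = 2
g(9) = mex{0} = 1
g(10) = mex{1,2} = 0
The P-positions (g = 0) in 0..10 are 0, 1, 2, 6, 10.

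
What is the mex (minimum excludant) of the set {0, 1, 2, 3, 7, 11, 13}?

4

The values 0, 1, 2, 3 are all present; 4 is the first non-negative integer missing from the set.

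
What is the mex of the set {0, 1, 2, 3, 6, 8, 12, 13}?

4

The values 0, 1, 2, 3 are all present; 4 is the first non-negative integer missing from the set.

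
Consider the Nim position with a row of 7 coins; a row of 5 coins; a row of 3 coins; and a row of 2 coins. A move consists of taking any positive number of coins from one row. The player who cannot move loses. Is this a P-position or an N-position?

N-position

Nim-sum: 7 ⊕ 5 ⊕ 3 ⊕ 2 = 3.
The nim-sum is 3 ≠ 0, so this is an N-position: the player to move can win.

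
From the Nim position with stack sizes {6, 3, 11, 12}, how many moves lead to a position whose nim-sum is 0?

Nim-sum: 6 ^ 3 ^ 11 ^ 12 = 2.
The overall nim-sum is X = 2. A stack of size p has a winning move iff p XOR X < p (reduce it to p XOR X).
  6: 6 XOR 2 = 4 < 6 — winning move (to 4).
  3: 3 XOR 2 = 1 < 3 — winning move (to 1).
  11: 11 XOR 2 = 9 < 11 — winning move (to 9).
  12: 12 XOR 2 = 14 ≥ 12 — no move.
That gives 3 winning moves.

3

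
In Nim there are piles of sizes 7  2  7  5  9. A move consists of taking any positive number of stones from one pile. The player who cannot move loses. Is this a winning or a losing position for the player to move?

Winning position

Nim-sum: 7 ⊕ 2 ⊕ 7 ⊕ 5 ⊕ 9 = 14.
The nim-sum is 14 ≠ 0, so this is an N-position: the player to move can win.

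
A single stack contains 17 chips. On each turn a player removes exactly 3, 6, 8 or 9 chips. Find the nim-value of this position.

1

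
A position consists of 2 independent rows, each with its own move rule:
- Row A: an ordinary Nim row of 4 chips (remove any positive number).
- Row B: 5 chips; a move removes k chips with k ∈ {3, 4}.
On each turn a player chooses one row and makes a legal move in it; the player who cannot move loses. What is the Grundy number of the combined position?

Row A is a plain Nim row of size 4, so its Grundy value is 4.
Build the Grundy sequence for row B with g(k) = mex{g(k−s) : s ∈ {3, 4}, s ≤ k}:
k:     0  1  2  3  4  5
g(k):  0  0  0  1  1  1
So g(5) = 1.
The value of a disjunctive sum is the nim-sum of the parts.
Combined value = 4 ⊕ 1 = 5.

5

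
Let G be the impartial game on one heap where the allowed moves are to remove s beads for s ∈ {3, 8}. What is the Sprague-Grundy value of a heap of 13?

Compute g(0), g(1), … for moves {3, 8}:
k:     0  1  2  3  4  5  6  7  8  9 10 11 12 13
g(k):  0  0  0  1  1  1  0  0  2  1  1  0  0  0
So g(13) = 0.

0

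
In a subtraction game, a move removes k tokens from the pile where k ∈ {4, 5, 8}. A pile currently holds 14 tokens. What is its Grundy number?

0

Grundy values for subtraction set {4, 5, 8}:
g(0) = mex{} = 0
g(1) = mex{} = 0
g(2) = mex{} = 0
g(3) = mex{} = 0
g(4) = mex{0} = 1
g(5) = mex{0} = 1
g(6) = mex{0} = 1
g(7) = mex{0} = 1
g(8) = mex{0,1} = 2
g(9) = mex{0,1} = 2
g(10) = mex{0,1} = 2
g(11) = mex{0,1} = 2
g(12) = mex{1,2} = 0
g(13) = mex{1,2} = 0
g(14) = mex{1,2} = 0
So g(14) = 0.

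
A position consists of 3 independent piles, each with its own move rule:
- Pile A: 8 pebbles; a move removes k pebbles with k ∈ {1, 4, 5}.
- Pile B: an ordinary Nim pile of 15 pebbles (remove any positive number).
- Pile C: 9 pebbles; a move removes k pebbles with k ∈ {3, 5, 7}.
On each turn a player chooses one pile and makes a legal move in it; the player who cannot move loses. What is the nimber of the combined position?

12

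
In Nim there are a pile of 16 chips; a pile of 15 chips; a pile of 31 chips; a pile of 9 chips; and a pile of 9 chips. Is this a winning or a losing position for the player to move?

Bitwise XOR of the heap sizes:
  10000  (16)
  01111  (15)
  11111  (31)
  01001  (9)
  01001  (9)
  -----
  00000  (0)
The nim-sum is 0, so this is a P-position: the player to move is in a losing position under optimal play.

Losing position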